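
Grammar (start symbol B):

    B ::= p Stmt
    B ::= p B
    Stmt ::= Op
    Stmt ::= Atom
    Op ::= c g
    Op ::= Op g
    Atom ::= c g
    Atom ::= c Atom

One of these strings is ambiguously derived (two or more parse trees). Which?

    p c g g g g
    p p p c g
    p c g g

p p p c g

p c g g g g: 1 tree
p p p c g: 2 trees
p c g g: 1 tree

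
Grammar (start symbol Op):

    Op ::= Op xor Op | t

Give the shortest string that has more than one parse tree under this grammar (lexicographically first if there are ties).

length 1: no string has ≥2 trees
length 3: no string has ≥2 trees
length 5: t xor t xor t has 2 parse trees

Two derivations of t xor t xor t:
  Op ⇒ Op xor Op ⇒ Op xor Op xor Op ⇒ t xor Op xor Op ⇒ t xor t xor Op ⇒ t xor t xor t
  Op ⇒ Op xor Op ⇒ t xor Op ⇒ t xor Op xor Op ⇒ t xor t xor Op ⇒ t xor t xor t

t xor t xor t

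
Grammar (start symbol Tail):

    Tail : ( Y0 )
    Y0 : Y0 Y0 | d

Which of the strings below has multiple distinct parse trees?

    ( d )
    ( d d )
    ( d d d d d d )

( d d d d d d )

( d ): 1 tree
( d d ): 1 tree
( d d d d d d ): 42 trees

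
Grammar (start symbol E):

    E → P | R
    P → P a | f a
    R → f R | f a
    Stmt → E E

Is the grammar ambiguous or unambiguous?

Witness: f a

Derivation 1: E ⇒ P ⇒ f a
Derivation 2: E ⇒ R ⇒ f a

Two distinct leftmost derivations for the same string.

Ambiguous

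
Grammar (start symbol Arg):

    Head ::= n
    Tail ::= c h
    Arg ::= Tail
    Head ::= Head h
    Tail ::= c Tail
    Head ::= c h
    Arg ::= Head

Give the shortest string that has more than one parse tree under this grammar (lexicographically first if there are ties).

length 1: no string has ≥2 trees
length 2: c h has 2 parse trees

Two derivations of c h:
  Arg ⇒ Tail ⇒ c h
  Arg ⇒ Head ⇒ c h

c h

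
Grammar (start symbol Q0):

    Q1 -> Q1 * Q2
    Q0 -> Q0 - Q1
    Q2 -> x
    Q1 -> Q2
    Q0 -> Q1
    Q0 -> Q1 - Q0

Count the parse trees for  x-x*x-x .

Parse trees for x-x*x-x:
  [Q0 [Q0 [Q0 [Q1 [Q2 x]]] - [Q1 [Q1 [Q2 x]] * [Q2 x]]] - [Q1 [Q2 x]]]
  [Q0 [Q0 [Q1 [Q2 x]] - [Q0 [Q1 [Q1 [Q2 x]] * [Q2 x]]]] - [Q1 [Q2 x]]]
  [Q0 [Q1 [Q2 x]] - [Q0 [Q0 [Q1 [Q1 [Q2 x]] * [Q2 x]]] - [Q1 [Q2 x]]]]
  [Q0 [Q1 [Q2 x]] - [Q0 [Q1 [Q1 [Q2 x]] * [Q2 x]] - [Q0 [Q1 [Q2 x]]]]]

4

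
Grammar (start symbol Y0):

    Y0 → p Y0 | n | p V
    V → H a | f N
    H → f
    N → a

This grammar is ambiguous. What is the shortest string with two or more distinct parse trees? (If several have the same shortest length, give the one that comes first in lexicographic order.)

p f a

length 1: no string has ≥2 trees
length 2: no string has ≥2 trees
length 3: p f a has 2 parse trees

Two derivations of p f a:
  Y0 ⇒ p V ⇒ p H a ⇒ p f a
  Y0 ⇒ p V ⇒ p f N ⇒ p f a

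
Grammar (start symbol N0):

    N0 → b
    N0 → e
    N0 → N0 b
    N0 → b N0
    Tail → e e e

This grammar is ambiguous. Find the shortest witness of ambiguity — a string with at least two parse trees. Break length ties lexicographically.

length 1: no string has ≥2 trees
length 2: b b has 2 parse trees

Two derivations of b b:
  N0 ⇒ N0 b ⇒ b b
  N0 ⇒ b N0 ⇒ b b

b b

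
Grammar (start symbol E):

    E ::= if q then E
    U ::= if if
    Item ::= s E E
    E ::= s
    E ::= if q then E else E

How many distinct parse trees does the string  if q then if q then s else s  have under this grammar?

Parse trees for if q then if q then s else s:
  [E if q then [E if q then [E s] else [E s]]]
  [E if q then [E if q then [E s]] else [E s]]

2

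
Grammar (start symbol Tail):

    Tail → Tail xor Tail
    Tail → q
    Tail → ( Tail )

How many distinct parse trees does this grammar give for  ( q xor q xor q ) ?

2

Parse trees for ( q xor q xor q ):
  [Tail ( [Tail [Tail q] xor [Tail [Tail q] xor [Tail q]]] )]
  [Tail ( [Tail [Tail [Tail q] xor [Tail q]] xor [Tail q]] )]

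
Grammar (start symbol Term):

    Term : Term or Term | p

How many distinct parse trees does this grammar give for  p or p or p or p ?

Parse trees for p or p or p or p:
  [Term [Term p] or [Term [Term p] or [Term [Term p] or [Term p]]]]
  [Term [Term p] or [Term [Term [Term p] or [Term p]] or [Term p]]]
  [Term [Term [Term p] or [Term p]] or [Term [Term p] or [Term p]]]
  [Term [Term [Term p] or [Term [Term p] or [Term p]]] or [Term p]]
  [Term [Term [Term [Term p] or [Term p]] or [Term p]] or [Term p]]

5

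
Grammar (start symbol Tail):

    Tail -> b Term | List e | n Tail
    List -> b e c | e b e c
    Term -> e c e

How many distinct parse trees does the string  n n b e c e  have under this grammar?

Parse trees for n n b e c e:
  [Tail n [Tail n [Tail b [Term e c e]]]]
  [Tail n [Tail n [Tail [List b e c] e]]]

2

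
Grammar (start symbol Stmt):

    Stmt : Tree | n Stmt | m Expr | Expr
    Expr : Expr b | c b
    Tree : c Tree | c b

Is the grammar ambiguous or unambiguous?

Witness: c b

Derivation 1: Stmt ⇒ Tree ⇒ c b
Derivation 2: Stmt ⇒ Expr ⇒ c b

Two distinct leftmost derivations for the same string.

Ambiguous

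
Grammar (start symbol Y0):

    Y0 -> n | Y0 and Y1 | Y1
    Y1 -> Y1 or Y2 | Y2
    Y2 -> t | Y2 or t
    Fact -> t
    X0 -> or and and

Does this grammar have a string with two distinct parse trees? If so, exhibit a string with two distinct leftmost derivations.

Witness: t or t

Derivation 1: Y0 ⇒ Y1 ⇒ Y1 or Y2 ⇒ Y2 or Y2 ⇒ t or Y2 ⇒ t or t
Derivation 2: Y0 ⇒ Y1 ⇒ Y2 ⇒ Y2 or t ⇒ t or t

Two distinct leftmost derivations for the same string.

Ambiguous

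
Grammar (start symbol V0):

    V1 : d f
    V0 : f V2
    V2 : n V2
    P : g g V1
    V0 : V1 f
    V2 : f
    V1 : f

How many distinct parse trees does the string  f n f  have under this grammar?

Parse trees for f n f:
  [V0 f [V2 n [V2 f]]]

1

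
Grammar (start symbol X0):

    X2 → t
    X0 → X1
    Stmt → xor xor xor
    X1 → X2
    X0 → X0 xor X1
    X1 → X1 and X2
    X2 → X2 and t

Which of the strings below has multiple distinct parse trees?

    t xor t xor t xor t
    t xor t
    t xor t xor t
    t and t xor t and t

t and t xor t and t

t xor t xor t xor t: 1 tree
t xor t: 1 tree
t xor t xor t: 1 tree
t and t xor t and t: 4 trees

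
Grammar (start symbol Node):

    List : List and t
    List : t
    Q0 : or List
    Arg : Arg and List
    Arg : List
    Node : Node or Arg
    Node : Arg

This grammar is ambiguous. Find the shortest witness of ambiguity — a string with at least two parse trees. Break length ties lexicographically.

length 1: no string has ≥2 trees
length 3: t and t has 2 parse trees

Two derivations of t and t:
  Node ⇒ Arg ⇒ Arg and List ⇒ List and List ⇒ t and List ⇒ t and t
  Node ⇒ Arg ⇒ List ⇒ List and t ⇒ t and t

t and t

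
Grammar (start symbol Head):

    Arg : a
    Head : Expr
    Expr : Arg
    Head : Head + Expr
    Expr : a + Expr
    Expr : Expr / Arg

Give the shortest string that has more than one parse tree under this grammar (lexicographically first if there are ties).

a + a

length 1: no string has ≥2 trees
length 3: a + a has 2 parse trees

Two derivations of a + a:
  Head ⇒ Expr ⇒ a + Expr ⇒ a + Arg ⇒ a + a
  Head ⇒ Head + Expr ⇒ Expr + Expr ⇒ Arg + Expr ⇒ a + Expr ⇒ a + Arg ⇒ a + a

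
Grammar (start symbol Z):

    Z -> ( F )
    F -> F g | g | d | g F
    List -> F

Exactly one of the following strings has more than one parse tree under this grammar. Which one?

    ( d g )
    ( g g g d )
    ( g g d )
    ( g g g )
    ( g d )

( g g g )

( d g ): 1 tree
( g g g d ): 1 tree
( g g d ): 1 tree
( g g g ): 4 trees
( g d ): 1 tree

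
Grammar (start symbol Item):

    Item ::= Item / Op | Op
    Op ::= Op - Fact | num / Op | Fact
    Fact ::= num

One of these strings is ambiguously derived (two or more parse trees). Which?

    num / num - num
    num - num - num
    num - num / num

num / num - num

num / num - num: 3 trees
num - num - num: 1 tree
num - num / num: 1 tree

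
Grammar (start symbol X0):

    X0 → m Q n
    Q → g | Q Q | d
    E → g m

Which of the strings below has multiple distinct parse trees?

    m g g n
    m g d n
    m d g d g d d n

m d g d g d d n

m g g n: 1 tree
m g d n: 1 tree
m d g d g d d n: 42 trees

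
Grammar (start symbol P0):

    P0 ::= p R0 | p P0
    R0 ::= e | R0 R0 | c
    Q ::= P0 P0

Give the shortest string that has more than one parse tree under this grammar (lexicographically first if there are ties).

length 2: no string has ≥2 trees
length 3: no string has ≥2 trees
length 4: p c c c has 2 parse trees

Two derivations of p c c c:
  P0 ⇒ p R0 ⇒ p R0 R0 ⇒ p R0 R0 R0 ⇒ p c R0 R0 ⇒ p c c R0 ⇒ p c c c
  P0 ⇒ p R0 ⇒ p R0 R0 ⇒ p c R0 ⇒ p c R0 R0 ⇒ p c c R0 ⇒ p c c c

p c c c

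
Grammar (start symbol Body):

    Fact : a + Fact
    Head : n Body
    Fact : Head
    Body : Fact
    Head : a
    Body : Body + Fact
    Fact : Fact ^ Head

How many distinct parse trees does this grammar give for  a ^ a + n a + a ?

Parse trees for a ^ a + n a + a:
  [Body [Body [Fact [Fact [Head a]] ^ [Head a]]] + [Fact [Head n [Body [Fact a + [Fact [Head a]]]]]]]
  [Body [Body [Fact [Fact [Head a]] ^ [Head a]]] + [Fact [Head n [Body [Body [Fact [Head a]]] + [Fact [Head a]]]]]]
  [Body [Body [Body [Fact [Fact [Head a]] ^ [Head a]]] + [Fact [Head n [Body [Fact [Head a]]]]]] + [Fact [Head a]]]

3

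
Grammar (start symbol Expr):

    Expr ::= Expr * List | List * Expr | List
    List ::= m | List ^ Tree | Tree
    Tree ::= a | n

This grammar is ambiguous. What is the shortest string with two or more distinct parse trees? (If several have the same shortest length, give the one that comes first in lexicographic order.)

length 1: no string has ≥2 trees
length 3: a * a has 2 parse trees

Two derivations of a * a:
  Expr ⇒ Expr * List ⇒ List * List ⇒ Tree * List ⇒ a * List ⇒ a * Tree ⇒ a * a
  Expr ⇒ List * Expr ⇒ Tree * Expr ⇒ a * Expr ⇒ a * List ⇒ a * Tree ⇒ a * a

a * a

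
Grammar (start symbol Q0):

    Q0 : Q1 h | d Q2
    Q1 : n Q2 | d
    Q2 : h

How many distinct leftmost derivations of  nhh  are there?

Parse trees for nhh:
  [Q0 [Q1 n [Q2 h]] h]

1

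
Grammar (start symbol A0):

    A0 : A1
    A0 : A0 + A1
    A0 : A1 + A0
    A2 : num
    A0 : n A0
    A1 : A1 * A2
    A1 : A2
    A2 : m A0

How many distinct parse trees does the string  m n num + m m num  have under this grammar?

5

Parse trees for m n num + m m num:
  [A0 [A1 [A2 m [A0 [A0 n [A0 [A1 [A2 num]]]] + [A1 [A2 m [A0 [A1 [A2 m [A0 [A1 [A2 num]]]]]]]]]]]]
  [A0 [A1 [A2 m [A0 n [A0 [A0 [A1 [A2 num]]] + [A1 [A2 m [A0 [A1 [A2 m [A0 [A1 [A2 num]]]]]]]]]]]]]
  [A0 [A1 [A2 m [A0 n [A0 [A1 [A2 num]] + [A0 [A1 [A2 m [A0 [A1 [A2 m [A0 [A1 [A2 num]]]]]]]]]]]]]]
  [A0 [A0 [A1 [A2 m [A0 n [A0 [A1 [A2 num]]]]]]] + [A1 [A2 m [A0 [A1 [A2 m [A0 [A1 [A2 num]]]]]]]]]
  [A0 [A1 [A2 m [A0 n [A0 [A1 [A2 num]]]]]] + [A0 [A1 [A2 m [A0 [A1 [A2 m [A0 [A1 [A2 num]]]]]]]]]]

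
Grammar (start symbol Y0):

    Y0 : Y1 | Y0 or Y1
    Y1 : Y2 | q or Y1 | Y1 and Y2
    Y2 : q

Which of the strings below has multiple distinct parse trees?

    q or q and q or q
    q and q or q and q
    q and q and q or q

q or q and q or q: 3 trees
q and q or q and q: 1 tree
q and q and q or q: 1 tree

q or q and q or q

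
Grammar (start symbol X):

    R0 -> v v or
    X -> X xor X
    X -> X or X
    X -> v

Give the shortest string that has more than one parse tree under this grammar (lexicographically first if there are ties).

v or v or v

length 1: no string has ≥2 trees
length 3: no string has ≥2 trees
length 5: v or v or v has 2 parse trees

Two derivations of v or v or v:
  X ⇒ X or X ⇒ X or X or X ⇒ v or X or X ⇒ v or v or X ⇒ v or v or v
  X ⇒ X or X ⇒ v or X ⇒ v or X or X ⇒ v or v or X ⇒ v or v or v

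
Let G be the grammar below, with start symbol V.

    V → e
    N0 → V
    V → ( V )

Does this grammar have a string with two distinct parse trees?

Unambiguous

(N0 is unreachable from V, so its rules don't affect L(V).) Each string is a nest of matched brackets around a single atom. An opening bracket forces the recursive rule; an atom forces the base rule.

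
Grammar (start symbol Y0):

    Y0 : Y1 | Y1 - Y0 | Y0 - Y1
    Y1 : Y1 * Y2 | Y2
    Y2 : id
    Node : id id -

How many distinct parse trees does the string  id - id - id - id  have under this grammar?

8

Parse trees for id - id - id - id:
  [Y0 [Y1 [Y2 id]] - [Y0 [Y1 [Y2 id]] - [Y0 [Y1 [Y2 id]] - [Y0 [Y1 [Y2 id]]]]]]
  [Y0 [Y1 [Y2 id]] - [Y0 [Y1 [Y2 id]] - [Y0 [Y0 [Y1 [Y2 id]]] - [Y1 [Y2 id]]]]]
  [Y0 [Y1 [Y2 id]] - [Y0 [Y0 [Y1 [Y2 id]] - [Y0 [Y1 [Y2 id]]]] - [Y1 [Y2 id]]]]
  [Y0 [Y1 [Y2 id]] - [Y0 [Y0 [Y0 [Y1 [Y2 id]]] - [Y1 [Y2 id]]] - [Y1 [Y2 id]]]]
  [Y0 [Y0 [Y1 [Y2 id]] - [Y0 [Y1 [Y2 id]] - [Y0 [Y1 [Y2 id]]]]] - [Y1 [Y2 id]]]
  [Y0 [Y0 [Y1 [Y2 id]] - [Y0 [Y0 [Y1 [Y2 id]]] - [Y1 [Y2 id]]]] - [Y1 [Y2 id]]]
  [Y0 [Y0 [Y0 [Y1 [Y2 id]] - [Y0 [Y1 [Y2 id]]]] - [Y1 [Y2 id]]] - [Y1 [Y2 id]]]
  [Y0 [Y0 [Y0 [Y0 [Y1 [Y2 id]]] - [Y1 [Y2 id]]] - [Y1 [Y2 id]]] - [Y1 [Y2 id]]]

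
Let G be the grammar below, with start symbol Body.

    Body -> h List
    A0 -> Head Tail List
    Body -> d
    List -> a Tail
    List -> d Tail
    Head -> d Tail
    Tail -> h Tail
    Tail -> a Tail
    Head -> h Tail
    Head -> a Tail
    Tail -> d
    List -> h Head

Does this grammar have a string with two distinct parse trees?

Only Body, List, Head, Tail are reachable from Body; ignoring the rest: Restricted to the reachable nonterminals, every rule has the form A → t or A → t B, and no two rules for the same A share a first terminal. The grammar encodes a DFA — one run per string.

Unambiguous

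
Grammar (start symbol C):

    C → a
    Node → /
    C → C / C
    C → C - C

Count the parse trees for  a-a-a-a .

5

Parse trees for a-a-a-a:
  [C [C a] - [C [C a] - [C [C a] - [C a]]]]
  [C [C a] - [C [C [C a] - [C a]] - [C a]]]
  [C [C [C a] - [C a]] - [C [C a] - [C a]]]
  [C [C [C a] - [C [C a] - [C a]]] - [C a]]
  [C [C [C [C a] - [C a]] - [C a]] - [C a]]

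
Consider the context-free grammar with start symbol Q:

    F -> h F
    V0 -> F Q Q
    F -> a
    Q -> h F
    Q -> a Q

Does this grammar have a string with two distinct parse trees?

Unambiguous

(V0 is unreachable from Q, so its rules don't affect L(Q).) Each reachable nonterminal has at most one production per leading terminal, and all productions are right-linear; the derivation is determined token-by-token.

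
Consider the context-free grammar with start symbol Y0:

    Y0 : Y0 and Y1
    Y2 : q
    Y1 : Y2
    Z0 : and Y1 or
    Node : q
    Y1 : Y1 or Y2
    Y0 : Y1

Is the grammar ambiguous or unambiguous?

Unambiguous

Only Y0, Y1, Y2 are reachable from Y0; ignoring the rest: Y0 → Y0 and Y1 | Y1  ;  Y1 → Y1 or Y2 | Y2  — a left-associative chain with Y2 at the bottom. Each string factors uniquely by precedence.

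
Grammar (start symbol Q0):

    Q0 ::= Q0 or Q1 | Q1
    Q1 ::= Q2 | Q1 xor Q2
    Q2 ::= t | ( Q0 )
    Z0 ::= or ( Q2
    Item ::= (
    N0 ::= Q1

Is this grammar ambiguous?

Only Q0, Q1, Q2 are reachable from Q0; ignoring the rest: The grammar is stratified — Q0 handles 'or' (left-recursive), Q1 handles 'xor', Q2 atoms. Each operator has a fixed associativity and precedence level, so every string has one parse.

Unambiguous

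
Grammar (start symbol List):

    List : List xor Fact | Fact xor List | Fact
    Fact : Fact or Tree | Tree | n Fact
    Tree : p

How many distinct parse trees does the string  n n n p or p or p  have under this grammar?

10

Parse trees for n n n p or p or p (showing first 6 of 10):
  [List [Fact [Fact [Fact n [Fact n [Fact n [Fact [Tree p]]]]] or [Tree p]] or [Tree p]]]
  [List [Fact [Fact n [Fact [Fact n [Fact n [Fact [Tree p]]]] or [Tree p]]] or [Tree p]]]
  [List [Fact [Fact n [Fact n [Fact [Fact n [Fact [Tree p]]] or [Tree p]]]] or [Tree p]]]
  [List [Fact [Fact n [Fact n [Fact n [Fact [Fact [Tree p]] or [Tree p]]]]] or [Tree p]]]
  [List [Fact n [Fact [Fact [Fact n [Fact n [Fact [Tree p]]]] or [Tree p]] or [Tree p]]]]
  [List [Fact n [Fact [Fact n [Fact [Fact n [Fact [Tree p]]] or [Tree p]]] or [Tree p]]]]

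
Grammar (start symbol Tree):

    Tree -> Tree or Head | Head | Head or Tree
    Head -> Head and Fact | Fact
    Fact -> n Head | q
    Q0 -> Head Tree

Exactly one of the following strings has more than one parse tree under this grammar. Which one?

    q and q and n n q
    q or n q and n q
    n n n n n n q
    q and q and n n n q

q or n q and n q

q and q and n n q: 1 tree
q or n q and n q: 4 trees
n n n n n n q: 1 tree
q and q and n n n q: 1 tree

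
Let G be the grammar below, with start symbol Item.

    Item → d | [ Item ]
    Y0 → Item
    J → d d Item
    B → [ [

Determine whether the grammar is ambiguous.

Unambiguous

Only Item is reachable from Item; ignoring the rest: Each string is a nest of matched brackets around a single atom. An opening bracket forces the recursive rule; an atom forces the base rule.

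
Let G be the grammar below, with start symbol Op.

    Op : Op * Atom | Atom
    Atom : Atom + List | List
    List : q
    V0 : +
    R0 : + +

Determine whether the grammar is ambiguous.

Only Op, Atom, List are reachable from Op; ignoring the rest: The grammar is stratified — Op handles '*' (left-recursive), Atom handles '+', List atoms. Each operator has a fixed associativity and precedence level, so every string has one parse.

Unambiguous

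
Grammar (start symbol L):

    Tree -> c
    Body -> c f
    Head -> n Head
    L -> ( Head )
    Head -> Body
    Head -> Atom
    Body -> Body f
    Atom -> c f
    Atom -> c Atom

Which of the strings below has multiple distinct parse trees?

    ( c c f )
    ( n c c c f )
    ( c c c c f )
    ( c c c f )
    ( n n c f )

( c c f ): 1 tree
( n c c c f ): 1 tree
( c c c c f ): 1 tree
( c c c f ): 1 tree
( n n c f ): 2 trees

( n n c f )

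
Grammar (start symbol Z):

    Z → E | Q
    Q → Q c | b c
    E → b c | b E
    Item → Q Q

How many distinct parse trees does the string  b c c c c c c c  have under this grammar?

1

Parse trees for b c c c c c c c:
  [Z [Q [Q [Q [Q [Q [Q [Q b c] c] c] c] c] c] c]]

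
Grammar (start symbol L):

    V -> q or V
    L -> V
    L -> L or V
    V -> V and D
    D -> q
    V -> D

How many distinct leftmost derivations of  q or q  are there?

2

Parse trees for q or q:
  [L [V q or [V [D q]]]]
  [L [L [V [D q]]] or [V [D q]]]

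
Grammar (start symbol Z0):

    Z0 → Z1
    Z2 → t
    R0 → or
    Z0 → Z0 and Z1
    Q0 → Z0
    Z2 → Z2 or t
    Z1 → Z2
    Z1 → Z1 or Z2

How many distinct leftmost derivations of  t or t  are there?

Parse trees for t or t:
  [Z0 [Z1 [Z2 [Z2 t] or t]]]
  [Z0 [Z1 [Z1 [Z2 t]] or [Z2 t]]]

2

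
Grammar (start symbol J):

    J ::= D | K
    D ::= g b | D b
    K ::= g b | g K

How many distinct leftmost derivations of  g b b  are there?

1

Parse trees for g b b:
  [J [D [D g b] b]]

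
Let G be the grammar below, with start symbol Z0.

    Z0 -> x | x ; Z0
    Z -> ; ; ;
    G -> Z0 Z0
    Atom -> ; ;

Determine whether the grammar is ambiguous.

Only Z0 is reachable from Z0; ignoring the rest: The reachable grammar is A → atom sep A | atom. Each atom is followed by either the separator (recurse) or end-of-string (stop) — no choice point.

Unambiguous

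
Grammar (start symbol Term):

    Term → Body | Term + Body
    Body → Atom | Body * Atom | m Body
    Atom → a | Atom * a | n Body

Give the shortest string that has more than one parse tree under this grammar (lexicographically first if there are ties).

a * a

length 1: no string has ≥2 trees
length 2: no string has ≥2 trees
length 3: a * a has 2 parse trees

Two derivations of a * a:
  Term ⇒ Body ⇒ Atom ⇒ Atom * a ⇒ a * a
  Term ⇒ Body ⇒ Body * Atom ⇒ Atom * Atom ⇒ a * Atom ⇒ a * a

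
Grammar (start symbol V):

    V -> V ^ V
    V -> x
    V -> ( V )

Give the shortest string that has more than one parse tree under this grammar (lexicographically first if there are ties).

x ^ x ^ x

length 1: no string has ≥2 trees
length 3: no string has ≥2 trees
length 5: x ^ x ^ x has 2 parse trees

Two derivations of x ^ x ^ x:
  V ⇒ V ^ V ⇒ V ^ V ^ V ⇒ x ^ V ^ V ⇒ x ^ x ^ V ⇒ x ^ x ^ x
  V ⇒ V ^ V ⇒ x ^ V ⇒ x ^ V ^ V ⇒ x ^ x ^ V ⇒ x ^ x ^ x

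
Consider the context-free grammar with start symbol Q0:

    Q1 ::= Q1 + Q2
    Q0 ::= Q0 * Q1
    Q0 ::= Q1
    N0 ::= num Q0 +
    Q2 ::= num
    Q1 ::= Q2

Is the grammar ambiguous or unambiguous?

Unambiguous

Only Q0, Q1, Q2 are reachable from Q0; ignoring the rest: This is a standard precedence ladder (Q0 over Q1 over Q2), with each level left-recursive on its own operator ('*' at Q0, '+' at Q1). That structure is LR(1), hence unambiguous.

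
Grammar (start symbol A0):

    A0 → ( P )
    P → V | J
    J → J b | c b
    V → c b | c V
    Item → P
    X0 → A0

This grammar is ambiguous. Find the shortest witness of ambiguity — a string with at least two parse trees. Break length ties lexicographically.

length 4: ( c b ) has 2 parse trees

Two derivations of ( c b ):
  A0 ⇒ ( P ) ⇒ ( V ) ⇒ ( c b )
  A0 ⇒ ( P ) ⇒ ( J ) ⇒ ( c b )

( c b )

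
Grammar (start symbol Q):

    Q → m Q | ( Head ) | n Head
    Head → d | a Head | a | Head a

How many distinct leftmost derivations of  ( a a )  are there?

2

Parse trees for ( a a ):
  [Q ( [Head a [Head a]] )]
  [Q ( [Head [Head a] a] )]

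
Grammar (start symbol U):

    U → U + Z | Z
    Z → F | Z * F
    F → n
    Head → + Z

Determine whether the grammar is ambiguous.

Only U, Z, F are reachable from U; ignoring the rest: The grammar is stratified — U handles '+' (left-recursive), Z handles '*', F atoms. Each operator has a fixed associativity and precedence level, so every string has one parse.

Unambiguous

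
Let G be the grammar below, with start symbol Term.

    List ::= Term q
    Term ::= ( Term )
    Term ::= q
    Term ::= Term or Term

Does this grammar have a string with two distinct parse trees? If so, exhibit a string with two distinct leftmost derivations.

Ambiguous

Witness: q or q or q

Derivation 1: Term ⇒ Term or Term ⇒ q or Term ⇒ q or Term or Term ⇒ q or q or Term ⇒ q or q or q
Derivation 2: Term ⇒ Term or Term ⇒ Term or Term or Term ⇒ q or Term or Term ⇒ q or q or Term ⇒ q or q or q

Two distinct leftmost derivations for the same string.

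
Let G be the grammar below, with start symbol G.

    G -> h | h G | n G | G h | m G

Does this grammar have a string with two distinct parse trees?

Witness: h h

Derivation 1: G ⇒ h G ⇒ h h
Derivation 2: G ⇒ G h ⇒ h h

Two distinct leftmost derivations for the same string.

Ambiguous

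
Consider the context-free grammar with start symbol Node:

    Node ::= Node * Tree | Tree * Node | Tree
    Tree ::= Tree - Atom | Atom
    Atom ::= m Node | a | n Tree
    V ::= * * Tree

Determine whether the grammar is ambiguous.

Ambiguous

Witness: a * a

Derivation 1: Node ⇒ Node * Tree ⇒ Tree * Tree ⇒ Atom * Tree ⇒ a * Tree ⇒ a * Atom ⇒ a * a
Derivation 2: Node ⇒ Tree * Node ⇒ Atom * Node ⇒ a * Node ⇒ a * Tree ⇒ a * Atom ⇒ a * a

Two distinct leftmost derivations for the same string.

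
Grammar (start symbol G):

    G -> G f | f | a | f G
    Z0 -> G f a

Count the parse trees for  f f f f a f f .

15

Parse trees for f f f f a f f (showing first 6 of 15):
  [G [G [G f [G f [G f [G f [G a]]]]] f] f]
  [G [G f [G [G f [G f [G f [G a]]]] f]] f]
  [G [G f [G f [G [G f [G f [G a]]] f]]] f]
  [G [G f [G f [G f [G [G f [G a]] f]]]] f]
  [G [G f [G f [G f [G f [G [G a] f]]]]] f]
  [G f [G [G [G f [G f [G f [G a]]]] f] f]]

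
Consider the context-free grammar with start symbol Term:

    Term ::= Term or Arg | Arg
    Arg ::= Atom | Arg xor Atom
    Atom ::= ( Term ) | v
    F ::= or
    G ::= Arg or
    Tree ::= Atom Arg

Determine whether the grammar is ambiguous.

Unambiguous

Only Term, Arg, Atom are reachable from Term; ignoring the rest: Term → Term or Arg | Arg  ;  Arg → Arg xor Atom | Atom  — a left-associative chain with Atom at the bottom. Each string factors uniquely by precedence.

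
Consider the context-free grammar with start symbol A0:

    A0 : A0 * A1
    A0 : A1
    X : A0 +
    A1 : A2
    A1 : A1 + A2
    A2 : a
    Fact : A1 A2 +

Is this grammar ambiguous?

(X, Fact are unreachable from A0, so their rules don't affect L(A0).) The grammar is stratified — A0 handles '*' (left-recursive), A1 handles '+', A2 atoms. Each operator has a fixed associativity and precedence level, so every string has one parse.

Unambiguous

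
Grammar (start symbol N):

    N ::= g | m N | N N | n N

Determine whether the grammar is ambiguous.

Ambiguous

Witness: g g g

Derivation 1: N ⇒ N N ⇒ g N ⇒ g N N ⇒ g g N ⇒ g g g
Derivation 2: N ⇒ N N ⇒ N N N ⇒ g N N ⇒ g g N ⇒ g g g

Two distinct leftmost derivations for the same string.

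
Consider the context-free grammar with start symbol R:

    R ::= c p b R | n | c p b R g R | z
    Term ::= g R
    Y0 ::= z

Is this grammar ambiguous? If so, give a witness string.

Witness: c p b c p b n g n

Derivation 1: R ⇒ c p b R ⇒ c p b c p b R g R ⇒ c p b c p b n g R ⇒ c p b c p b n g n
Derivation 2: R ⇒ c p b R g R ⇒ c p b c p b R g R ⇒ c p b c p b n g R ⇒ c p b c p b n g n

Two distinct leftmost derivations for the same string.

Ambiguous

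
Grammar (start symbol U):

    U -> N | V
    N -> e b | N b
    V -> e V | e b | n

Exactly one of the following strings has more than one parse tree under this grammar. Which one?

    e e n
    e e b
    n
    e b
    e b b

e b

e e n: 1 tree
e e b: 1 tree
n: 1 tree
e b: 2 trees
e b b: 1 tree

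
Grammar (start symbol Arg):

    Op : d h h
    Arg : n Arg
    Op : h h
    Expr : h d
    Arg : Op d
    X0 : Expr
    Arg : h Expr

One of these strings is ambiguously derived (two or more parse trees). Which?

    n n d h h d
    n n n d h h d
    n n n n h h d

n n n n h h d

n n d h h d: 1 tree
n n n d h h d: 1 tree
n n n n h h d: 2 trees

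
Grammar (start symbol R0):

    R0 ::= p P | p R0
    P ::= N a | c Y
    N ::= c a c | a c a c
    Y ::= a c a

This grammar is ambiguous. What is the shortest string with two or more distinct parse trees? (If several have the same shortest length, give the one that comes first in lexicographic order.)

p c a c a

length 5: p c a c a has 2 parse trees

Two derivations of p c a c a:
  R0 ⇒ p P ⇒ p N a ⇒ p c a c a
  R0 ⇒ p P ⇒ p c Y ⇒ p c a c a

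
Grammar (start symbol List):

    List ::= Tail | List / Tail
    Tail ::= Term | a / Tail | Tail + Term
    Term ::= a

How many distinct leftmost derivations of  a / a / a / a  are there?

Parse trees for a / a / a / a:
  [List [Tail a / [Tail a / [Tail a / [Tail [Term a]]]]]]
  [List [List [Tail [Term a]]] / [Tail a / [Tail a / [Tail [Term a]]]]]
  [List [List [Tail a / [Tail [Term a]]]] / [Tail a / [Tail [Term a]]]]
  [List [List [List [Tail [Term a]]] / [Tail [Term a]]] / [Tail a / [Tail [Term a]]]]
  [List [List [Tail a / [Tail a / [Tail [Term a]]]]] / [Tail [Term a]]]
  [List [List [List [Tail [Term a]]] / [Tail a / [Tail [Term a]]]] / [Tail [Term a]]]
  [List [List [List [Tail a / [Tail [Term a]]]] / [Tail [Term a]]] / [Tail [Term a]]]
  [List [List [List [List [Tail [Term a]]] / [Tail [Term a]]] / [Tail [Term a]]] / [Tail [Term a]]]

8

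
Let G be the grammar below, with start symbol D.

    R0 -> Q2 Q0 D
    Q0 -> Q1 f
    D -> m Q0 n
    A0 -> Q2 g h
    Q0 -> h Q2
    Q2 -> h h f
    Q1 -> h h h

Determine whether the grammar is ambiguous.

Witness: m h h h f n

Derivation 1: D ⇒ m Q0 n ⇒ m Q1 f n ⇒ m h h h f n
Derivation 2: D ⇒ m Q0 n ⇒ m h Q2 n ⇒ m h h h f n

Two distinct leftmost derivations for the same string.

Ambiguous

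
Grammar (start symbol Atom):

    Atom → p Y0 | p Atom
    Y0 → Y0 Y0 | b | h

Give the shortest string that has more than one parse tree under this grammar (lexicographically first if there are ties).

p b b b

length 2: no string has ≥2 trees
length 3: no string has ≥2 trees
length 4: p b b b has 2 parse trees

Two derivations of p b b b:
  Atom ⇒ p Y0 ⇒ p Y0 Y0 ⇒ p Y0 Y0 Y0 ⇒ p b Y0 Y0 ⇒ p b b Y0 ⇒ p b b b
  Atom ⇒ p Y0 ⇒ p Y0 Y0 ⇒ p b Y0 ⇒ p b Y0 Y0 ⇒ p b b Y0 ⇒ p b b b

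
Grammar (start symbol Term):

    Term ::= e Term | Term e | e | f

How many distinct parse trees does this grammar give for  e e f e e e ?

Parse trees for e e f e e e (showing first 6 of 10):
  [Term e [Term e [Term [Term [Term [Term f] e] e] e]]]
  [Term e [Term [Term e [Term [Term [Term f] e] e]] e]]
  [Term e [Term [Term [Term e [Term [Term f] e]] e] e]]
  [Term e [Term [Term [Term [Term e [Term f]] e] e] e]]
  [Term [Term e [Term e [Term [Term [Term f] e] e]]] e]
  [Term [Term e [Term [Term e [Term [Term f] e]] e]] e]

10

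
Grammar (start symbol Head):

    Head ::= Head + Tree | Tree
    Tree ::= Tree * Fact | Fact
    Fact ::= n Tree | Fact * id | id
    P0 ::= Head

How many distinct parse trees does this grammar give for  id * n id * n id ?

2

Parse trees for id * n id * n id:
  [Head [Tree [Tree [Fact id]] * [Fact n [Tree [Tree [Fact id]] * [Fact n [Tree [Fact id]]]]]]]
  [Head [Tree [Tree [Tree [Fact id]] * [Fact n [Tree [Fact id]]]] * [Fact n [Tree [Fact id]]]]]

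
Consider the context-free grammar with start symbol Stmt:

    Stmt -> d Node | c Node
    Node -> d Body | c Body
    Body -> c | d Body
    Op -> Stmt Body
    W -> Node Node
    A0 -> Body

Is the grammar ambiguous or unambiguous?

(Op, W, A0 are unreachable from Stmt, so their rules don't affect L(Stmt).) Each reachable nonterminal has at most one production per leading terminal, and all productions are right-linear; the derivation is determined token-by-token.

Unambiguous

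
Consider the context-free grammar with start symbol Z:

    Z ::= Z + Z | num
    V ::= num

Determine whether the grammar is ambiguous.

Witness: num + num + num

Derivation 1: Z ⇒ Z + Z ⇒ Z + Z + Z ⇒ num + Z + Z ⇒ num + num + Z ⇒ num + num + num
Derivation 2: Z ⇒ Z + Z ⇒ num + Z ⇒ num + Z + Z ⇒ num + num + Z ⇒ num + num + num

Two distinct leftmost derivations for the same string.

Ambiguous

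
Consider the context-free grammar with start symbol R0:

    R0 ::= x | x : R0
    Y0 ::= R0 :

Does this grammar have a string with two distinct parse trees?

Unambiguous

Only R0 is reachable from R0; ignoring the rest: The reachable grammar is A → atom sep A | atom. Each atom is followed by either the separator (recurse) or end-of-string (stop) — no choice point.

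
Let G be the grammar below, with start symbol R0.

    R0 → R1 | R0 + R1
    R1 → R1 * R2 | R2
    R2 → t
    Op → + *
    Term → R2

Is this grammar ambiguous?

Only R0, R1, R2 are reachable from R0; ignoring the rest: The grammar is stratified — R0 handles '+' (left-recursive), R1 handles '*', R2 atoms. Each operator has a fixed associativity and precedence level, so every string has one parse.

Unambiguous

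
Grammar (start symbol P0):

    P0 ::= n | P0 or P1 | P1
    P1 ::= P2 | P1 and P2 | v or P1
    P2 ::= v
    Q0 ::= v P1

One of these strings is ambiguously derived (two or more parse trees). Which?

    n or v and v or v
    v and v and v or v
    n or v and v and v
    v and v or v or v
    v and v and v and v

v and v or v or v

n or v and v or v: 1 tree
v and v and v or v: 1 tree
n or v and v and v: 1 tree
v and v or v or v: 2 trees
v and v and v and v: 1 tree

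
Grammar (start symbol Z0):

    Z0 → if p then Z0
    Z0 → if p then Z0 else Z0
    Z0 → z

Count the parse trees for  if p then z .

Parse trees for if p then z:
  [Z0 if p then [Z0 z]]

1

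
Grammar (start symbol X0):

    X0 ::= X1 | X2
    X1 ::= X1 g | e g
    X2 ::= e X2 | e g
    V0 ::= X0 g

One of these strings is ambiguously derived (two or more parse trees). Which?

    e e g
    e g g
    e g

e g

e e g: 1 tree
e g g: 1 tree
e g: 2 trees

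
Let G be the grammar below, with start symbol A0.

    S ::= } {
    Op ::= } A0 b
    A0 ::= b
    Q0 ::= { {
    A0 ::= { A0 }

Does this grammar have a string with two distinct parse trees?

Only A0 is reachable from A0; ignoring the rest: Each string is a nest of matched brackets around a single atom. An opening bracket forces the recursive rule; an atom forces the base rule.

Unambiguous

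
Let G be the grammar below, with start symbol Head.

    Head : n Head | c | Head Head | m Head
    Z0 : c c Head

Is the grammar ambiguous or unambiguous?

Witness: c c c

Derivation 1: Head ⇒ Head Head ⇒ c Head ⇒ c Head Head ⇒ c c Head ⇒ c c c
Derivation 2: Head ⇒ Head Head ⇒ Head Head Head ⇒ c Head Head ⇒ c c Head ⇒ c c c

Two distinct leftmost derivations for the same string.

Ambiguous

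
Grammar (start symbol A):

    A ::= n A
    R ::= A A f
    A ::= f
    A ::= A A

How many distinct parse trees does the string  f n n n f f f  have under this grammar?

Parse trees for f n n n f f f (showing first 6 of 20):
  [A [A f] [A n [A n [A n [A [A f] [A [A f] [A f]]]]]]]
  [A [A f] [A n [A n [A n [A [A [A f] [A f]] [A f]]]]]]
  [A [A f] [A n [A n [A [A n [A f]] [A [A f] [A f]]]]]]
  [A [A f] [A n [A n [A [A n [A [A f] [A f]]] [A f]]]]]
  [A [A f] [A n [A n [A [A [A n [A f]] [A f]] [A f]]]]]
  [A [A f] [A n [A [A n [A n [A f]]] [A [A f] [A f]]]]]

20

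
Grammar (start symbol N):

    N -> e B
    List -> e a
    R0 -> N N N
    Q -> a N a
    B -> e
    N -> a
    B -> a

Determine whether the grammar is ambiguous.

Unambiguous

Only N, B are reachable from N; ignoring the rest: Each reachable nonterminal has at most one production per leading terminal, and all productions are right-linear; the derivation is determined token-by-token.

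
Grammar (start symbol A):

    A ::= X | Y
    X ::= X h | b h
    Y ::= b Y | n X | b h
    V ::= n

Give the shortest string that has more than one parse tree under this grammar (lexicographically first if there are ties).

b h

length 2: b h has 2 parse trees

Two derivations of b h:
  A ⇒ X ⇒ b h
  A ⇒ Y ⇒ b h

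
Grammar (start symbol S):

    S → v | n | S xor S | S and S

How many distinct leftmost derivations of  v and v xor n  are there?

2

Parse trees for v and v xor n:
  [S [S [S v] and [S v]] xor [S n]]
  [S [S v] and [S [S v] xor [S n]]]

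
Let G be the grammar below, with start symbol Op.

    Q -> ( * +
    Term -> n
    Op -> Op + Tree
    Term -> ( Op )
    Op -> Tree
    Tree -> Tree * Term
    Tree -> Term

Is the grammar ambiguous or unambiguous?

(Q is unreachable from Op, so its rules don't affect L(Op).) This is a standard precedence ladder (Op over Tree over Term), with each level left-recursive on its own operator ('+' at Op, '*' at Tree). That structure is LR(1), hence unambiguous.

Unambiguous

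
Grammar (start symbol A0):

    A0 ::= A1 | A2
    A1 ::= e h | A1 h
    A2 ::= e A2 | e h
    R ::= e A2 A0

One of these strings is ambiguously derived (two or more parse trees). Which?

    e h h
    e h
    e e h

e h h: 1 tree
e h: 2 trees
e e h: 1 tree

e h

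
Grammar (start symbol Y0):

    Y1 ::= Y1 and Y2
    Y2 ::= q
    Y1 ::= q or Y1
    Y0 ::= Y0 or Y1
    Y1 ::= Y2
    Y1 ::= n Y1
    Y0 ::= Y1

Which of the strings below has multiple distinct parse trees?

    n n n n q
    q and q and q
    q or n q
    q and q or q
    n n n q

n n n n q: 1 tree
q and q and q: 1 tree
q or n q: 2 trees
q and q or q: 1 tree
n n n q: 1 tree

q or n q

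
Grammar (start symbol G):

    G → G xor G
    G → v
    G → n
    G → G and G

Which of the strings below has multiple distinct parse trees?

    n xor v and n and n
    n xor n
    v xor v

n xor v and n and n: 5 trees
n xor n: 1 tree
v xor v: 1 tree

n xor v and n and n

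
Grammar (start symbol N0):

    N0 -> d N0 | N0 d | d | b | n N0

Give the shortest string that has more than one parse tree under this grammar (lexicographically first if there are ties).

d d

length 1: no string has ≥2 trees
length 2: d d has 2 parse trees

Two derivations of d d:
  N0 ⇒ d N0 ⇒ d d
  N0 ⇒ N0 d ⇒ d d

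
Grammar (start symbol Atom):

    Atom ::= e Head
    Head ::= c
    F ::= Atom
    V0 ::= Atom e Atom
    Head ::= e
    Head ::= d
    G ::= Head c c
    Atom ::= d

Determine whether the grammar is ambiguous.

Unambiguous

(F, G, V0 are unreachable from Atom, so their rules don't affect L(Atom).) Restricted to the reachable nonterminals, every rule has the form A → t or A → t B, and no two rules for the same A share a first terminal. The grammar encodes a DFA — one run per string.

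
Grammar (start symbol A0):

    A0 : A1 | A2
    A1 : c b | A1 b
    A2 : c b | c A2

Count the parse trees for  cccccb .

Parse trees for cccccb:
  [A0 [A2 c [A2 c [A2 c [A2 c [A2 c b]]]]]]

1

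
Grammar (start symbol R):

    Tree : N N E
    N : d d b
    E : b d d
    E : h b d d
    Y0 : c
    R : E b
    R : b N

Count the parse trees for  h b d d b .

1

Parse trees for h b d d b:
  [R [E h b d d] b]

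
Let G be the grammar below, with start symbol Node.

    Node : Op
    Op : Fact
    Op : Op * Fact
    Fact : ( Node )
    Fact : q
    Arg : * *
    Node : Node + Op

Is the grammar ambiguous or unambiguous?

Unambiguous

Only Node, Op, Fact are reachable from Node; ignoring the rest: This is a standard precedence ladder (Node over Op over Fact), with each level left-recursive on its own operator ('+' at Node, '*' at Op). That structure is LR(1), hence unambiguous.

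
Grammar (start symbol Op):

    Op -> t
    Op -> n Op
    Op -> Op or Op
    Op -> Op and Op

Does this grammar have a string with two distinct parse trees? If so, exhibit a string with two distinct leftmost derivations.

Ambiguous

Witness: n t and t

Derivation 1: Op ⇒ n Op ⇒ n Op and Op ⇒ n t and Op ⇒ n t and t
Derivation 2: Op ⇒ Op and Op ⇒ n Op and Op ⇒ n t and Op ⇒ n t and t

Two distinct leftmost derivations for the same string.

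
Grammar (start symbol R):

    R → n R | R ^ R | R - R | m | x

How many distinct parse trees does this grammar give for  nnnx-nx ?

Parse trees for nnnx-nx:
  [R n [R n [R n [R [R x] - [R n [R x]]]]]]
  [R n [R n [R [R n [R x]] - [R n [R x]]]]]
  [R n [R [R n [R n [R x]]] - [R n [R x]]]]
  [R [R n [R n [R n [R x]]]] - [R n [R x]]]

4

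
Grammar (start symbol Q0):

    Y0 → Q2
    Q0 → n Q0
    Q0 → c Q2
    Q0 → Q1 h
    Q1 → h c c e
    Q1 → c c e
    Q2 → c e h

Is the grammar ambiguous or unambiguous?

Witness: c c e h

Derivation 1: Q0 ⇒ c Q2 ⇒ c c e h
Derivation 2: Q0 ⇒ Q1 h ⇒ c c e h

Two distinct leftmost derivations for the same string.

Ambiguous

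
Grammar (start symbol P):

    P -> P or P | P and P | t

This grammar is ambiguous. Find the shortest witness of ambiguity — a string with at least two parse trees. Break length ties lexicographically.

length 1: no string has ≥2 trees
length 3: no string has ≥2 trees
length 5: t and t and t has 2 parse trees

Two derivations of t and t and t:
  P ⇒ P and P ⇒ P and P and P ⇒ t and P and P ⇒ t and t and P ⇒ t and t and t
  P ⇒ P and P ⇒ t and P ⇒ t and P and P ⇒ t and t and P ⇒ t and t and t

t and t and t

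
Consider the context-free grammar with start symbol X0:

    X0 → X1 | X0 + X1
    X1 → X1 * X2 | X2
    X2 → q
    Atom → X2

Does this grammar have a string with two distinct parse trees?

Unambiguous

(Atom is unreachable from X0, so its rules don't affect L(X0).) X0 → X0 + X1 | X1  ;  X1 → X1 * X2 | X2  — a left-associative chain with X2 at the bottom. Each string factors uniquely by precedence.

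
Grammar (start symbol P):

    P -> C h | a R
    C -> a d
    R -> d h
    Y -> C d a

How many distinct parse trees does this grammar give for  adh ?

Parse trees for adh:
  [P [C a d] h]
  [P a [R d h]]

2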